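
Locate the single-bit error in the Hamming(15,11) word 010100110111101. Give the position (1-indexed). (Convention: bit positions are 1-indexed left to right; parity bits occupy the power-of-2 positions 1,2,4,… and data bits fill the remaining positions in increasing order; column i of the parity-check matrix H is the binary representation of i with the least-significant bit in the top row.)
Syndrome s = H · r^T (mod 2), r = 010100110111101:
  s[0] = (101010101010101)·(010100110111101) mod 2 = 0+0+0+0+0+0+1+0+0+0+1+0+1+0+1 mod 2 = 0
  s[1] = (011001100110011)·(010100110111101) mod 2 = 0+1+0+0+0+0+1+0+0+1+1+0+0+0+1 mod 2 = 1
  s[2] = (000111100001111)·(010100110111101) mod 2 = 0+0+0+1+0+0+1+0+0+0+0+1+1+0+1 mod 2 = 1
  s[3] = (000000011111111)·(010100110111101) mod 2 = 0+0+0+0+0+0+0+1+0+1+1+1+1+0+1 mod 2 = 0
Syndrome = 0110
Column i of H is the binary representation of i, so the syndrome is the binary index of the flipped bit.
Read s = 0110 with s[0] as LSB: 0·2^0 + 1·2^1 + 1·2^2 + 0·2^3 = 6.
Error is at bit position 6.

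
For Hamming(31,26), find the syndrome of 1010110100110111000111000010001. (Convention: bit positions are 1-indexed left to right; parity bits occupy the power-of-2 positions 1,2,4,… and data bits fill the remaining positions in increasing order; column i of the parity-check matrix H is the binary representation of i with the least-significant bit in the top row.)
Syndrome s = H · r^T (mod 2), r = 1010110100110111000111000010001:
  s[0] = (1010101010101010101010101010101)·(1010110100110111000111000010001) mod 2 = 1+0+1+0+1+0+0+0+0+0+1+0+0+0+1+0+0+0+0+0+1+0+0+0+0+0+1+0+0+0+1 mod 2 = 0
  s[1] = (0110011001100110011001100110011)·(1010110100110111000111000010001) mod 2 = 0+0+1+0+0+1+0+0+0+0+1+0+0+1+1+0+0+0+0+0+0+1+0+0+0+0+1+0+0+0+1 mod 2 = 0
  s[2] = (0001111000011110000111100001111)·(1010110100110111000111000010001) mod 2 = 0+0+0+0+1+1+0+0+0+0+0+1+0+1+1+0+0+0+0+1+1+1+0+0+0+0+0+0+0+0+1 mod 2 = 1
  s[3] = (0000000111111110000000011111111)·(1010110100110111000111000010001) mod 2 = 0+0+0+0+0+0+0+1+0+0+1+1+0+1+1+0+0+0+0+0+0+0+0+0+0+0+1+0+0+0+1 mod 2 = 1
  s[4] = (0000000000000001111111111111111)·(1010110100110111000111000010001) mod 2 = 0+0+0+0+0+0+0+0+0+0+0+0+0+0+0+1+0+0+0+1+1+1+0+0+0+0+1+0+0+0+1 mod 2 = 0
Syndrome = 00110
Non-zero syndrome: error at position 12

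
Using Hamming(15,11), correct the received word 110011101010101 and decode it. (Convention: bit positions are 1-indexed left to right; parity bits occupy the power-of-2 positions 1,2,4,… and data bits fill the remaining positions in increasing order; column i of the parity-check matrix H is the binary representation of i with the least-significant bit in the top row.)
Syndrome s = H · r^T (mod 2), r = 110011101010101:
  s[0] = (101010101010101)·(110011101010101) mod 2 = 1+0+0+0+1+0+1+0+1+0+1+0+1+0+1 mod 2 = 1
  s[1] = (011001100110011)·(110011101010101) mod 2 = 0+1+0+0+0+1+1+0+0+0+1+0+0+0+1 mod 2 = 1
  s[2] = (000111100001111)·(110011101010101) mod 2 = 0+0+0+0+1+1+1+0+0+0+0+0+1+0+1 mod 2 = 1
  s[3] = (000000011111111)·(110011101010101) mod 2 = 0+0+0+0+0+0+0+0+1+0+1+0+1+0+1 mod 2 = 0
Syndrome = 1110
Column 7 of H equals this syndrome → error at bit 7 (1-indexed).
Flip bit 7: 110011101010101 → 110011001010101
Extract data bits at positions {3,5,6,7,9,10,11,12,13,14,15}: 01101010101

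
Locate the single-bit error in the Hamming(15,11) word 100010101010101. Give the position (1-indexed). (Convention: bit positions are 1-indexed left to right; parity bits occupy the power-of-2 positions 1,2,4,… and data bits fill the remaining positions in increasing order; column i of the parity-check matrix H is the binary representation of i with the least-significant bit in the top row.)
Syndrome s = H · r^T (mod 2), r = 100010101010101:
  s[0] = (101010101010101)·(100010101010101) mod 2 = 1+0+0+0+1+0+1+0+1+0+1+0+1+0+1 mod 2 = 1
  s[1] = (011001100110011)·(100010101010101) mod 2 = 0+0+0+0+0+0+1+0+0+0+1+0+0+0+1 mod 2 = 1
  s[2] = (000111100001111)·(100010101010101) mod 2 = 0+0+0+0+1+0+1+0+0+0+0+0+1+0+1 mod 2 = 0
  s[3] = (000000011111111)·(100010101010101) mod 2 = 0+0+0+0+0+0+0+0+1+0+1+0+1+0+1 mod 2 = 0
Syndrome = 1100
Column i of H is the binary representation of i, so the syndrome is the binary index of the flipped bit.
Read s = 1100 with s[0] as LSB: 1·2^0 + 1·2^1 + 0·2^2 + 0·2^3 = 3.
Error is at bit position 3.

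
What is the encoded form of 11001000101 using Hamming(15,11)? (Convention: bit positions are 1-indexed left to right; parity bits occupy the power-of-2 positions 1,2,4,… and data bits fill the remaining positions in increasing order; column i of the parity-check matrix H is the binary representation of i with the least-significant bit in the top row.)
Codeword c = d · G (mod 2), d = 11001000101:
  c[0] = d·G[:,0] = (11001000101)·(11011010101) mod 2 = 1+1+0+0+1+0+0+0+1+0+1 mod 2 = 1
  c[1] = d·G[:,1] = (11001000101)·(10110110011) mod 2 = 1+0+0+0+0+0+0+0+0+0+1 mod 2 = 0
  c[2] = d·G[:,2] = (11001000101)·(10000000000) mod 2 = 1+0+0+0+0+0+0+0+0+0+0 mod 2 = 1
  c[3] = d·G[:,3] = (11001000101)·(01110001111) mod 2 = 0+1+0+0+0+0+0+0+1+0+1 mod 2 = 1
  c[4] = d·G[:,4] = (11001000101)·(01000000000) mod 2 = 0+1+0+0+0+0+0+0+0+0+0 mod 2 = 1
  c[5] = d·G[:,5] = (11001000101)·(00100000000) mod 2 = 0+0+0+0+0+0+0+0+0+0+0 mod 2 = 0
  c[6] = d·G[:,6] = (11001000101)·(00010000000) mod 2 = 0+0+0+0+0+0+0+0+0+0+0 mod 2 = 0
  c[7] = d·G[:,7] = (11001000101)·(00001111111) mod 2 = 0+0+0+0+1+0+0+0+1+0+1 mod 2 = 1
  c[8] = d·G[:,8] = (11001000101)·(00001000000) mod 2 = 0+0+0+0+1+0+0+0+0+0+0 mod 2 = 1
  c[9] = d·G[:,9] = (11001000101)·(00000100000) mod 2 = 0+0+0+0+0+0+0+0+0+0+0 mod 2 = 0
  c[10] = d·G[:,10] = (11001000101)·(00000010000) mod 2 = 0+0+0+0+0+0+0+0+0+0+0 mod 2 = 0
  c[11] = d·G[:,11] = (11001000101)·(00000001000) mod 2 = 0+0+0+0+0+0+0+0+0+0+0 mod 2 = 0
  c[12] = d·G[:,12] = (11001000101)·(00000000100) mod 2 = 0+0+0+0+0+0+0+0+1+0+0 mod 2 = 1
  c[13] = d·G[:,13] = (11001000101)·(00000000010) mod 2 = 0+0+0+0+0+0+0+0+0+0+0 mod 2 = 0
  c[14] = d·G[:,14] = (11001000101)·(00000000001) mod 2 = 0+0+0+0+0+0+0+0+0+0+1 mod 2 = 1
Codeword = 101110011000101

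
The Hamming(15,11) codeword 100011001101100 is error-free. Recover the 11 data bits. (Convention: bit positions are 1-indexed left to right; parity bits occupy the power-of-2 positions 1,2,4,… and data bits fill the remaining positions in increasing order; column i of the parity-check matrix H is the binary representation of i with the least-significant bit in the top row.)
Parity bits occupy power-of-2 positions; data bits are at positions {3,5,6,7,9,10,11,12,13,14,15} (1-indexed).
Extract: c[3]=0 c[5]=1 c[6]=1 c[7]=0 c[9]=1 c[10]=1 c[11]=0 c[12]=1 c[13]=1 c[14]=0 c[15]=0
Data = 01101101100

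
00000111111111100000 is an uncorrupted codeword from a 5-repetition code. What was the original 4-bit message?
Split into 5-bit blocks: 00000 11111 11111 00000
Data = 0110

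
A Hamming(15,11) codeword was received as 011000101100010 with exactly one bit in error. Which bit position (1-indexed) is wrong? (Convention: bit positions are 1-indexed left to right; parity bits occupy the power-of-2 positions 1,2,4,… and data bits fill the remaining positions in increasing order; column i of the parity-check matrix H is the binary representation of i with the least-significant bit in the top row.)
Syndrome s = H · r^T (mod 2), r = 011000101100010:
  s[0] = (101010101010101)·(011000101100010) mod 2 = 0+0+1+0+0+0+1+0+1+0+0+0+0+0+0 mod 2 = 1
  s[1] = (011001100110011)·(011000101100010) mod 2 = 0+1+1+0+0+0+1+0+0+1+0+0+0+1+0 mod 2 = 1
  s[2] = (000111100001111)·(011000101100010) mod 2 = 0+0+0+0+0+0+1+0+0+0+0+0+0+1+0 mod 2 = 0
  s[3] = (000000011111111)·(011000101100010) mod 2 = 0+0+0+0+0+0+0+0+1+1+0+0+0+1+0 mod 2 = 1
Syndrome = 1101
Column i of H is the binary representation of i, so the syndrome is the binary index of the flipped bit.
Read s = 1101 with s[0] as LSB: 1·2^0 + 1·2^1 + 0·2^2 + 1·2^3 = 11.
Error is at bit position 11.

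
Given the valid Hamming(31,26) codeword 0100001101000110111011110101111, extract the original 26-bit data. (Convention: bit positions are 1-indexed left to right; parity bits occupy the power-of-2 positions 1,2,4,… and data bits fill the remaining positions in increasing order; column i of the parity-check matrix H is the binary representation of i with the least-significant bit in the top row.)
Parity bits occupy power-of-2 positions; data bits are at positions {3,5,6,7,9,10,11,12,13,14,15,17,18,19,20,21,22,23,24,25,26,27,28,29,30,31} (1-indexed).
Extract: c[3]=0 c[5]=0 c[6]=0 c[7]=1 c[9]=0 c[10]=1 c[11]=0 c[12]=0 c[13]=0 c[14]=1 c[15]=1 c[17]=1 c[18]=1 c[19]=1 c[20]=0 c[21]=1 c[22]=1 c[23]=1 c[24]=1 c[25]=0 c[26]=1 c[27]=0 c[28]=1 c[29]=1 c[30]=1 c[31]=1
Data = 00010100011111011110101111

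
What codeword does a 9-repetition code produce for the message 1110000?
Repeat each bit 9× and concatenate:
1→111111111  1→111111111  1→111111111  0→000000000  0→000000000  0→000000000  0→000000000
Codeword = 111111111111111111111111111000000000000000000000000000000000000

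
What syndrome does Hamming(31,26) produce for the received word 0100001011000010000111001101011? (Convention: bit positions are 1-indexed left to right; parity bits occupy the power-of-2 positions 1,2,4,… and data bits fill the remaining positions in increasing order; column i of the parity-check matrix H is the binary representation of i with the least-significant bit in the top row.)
Syndrome s = H · r^T (mod 2), r = 0100001011000010000111001101011:
  s[0] = (1010101010101010101010101010101)·(0100001011000010000111001101011) mod 2 = 0+0+0+0+0+0+1+0+1+0+0+0+0+0+1+0+0+0+0+0+1+0+0+0+1+0+0+0+0+0+1 mod 2 = 0
  s[1] = (0110011001100110011001100110011)·(0100001011000010000111001101011) mod 2 = 0+1+0+0+0+0+1+0+0+1+0+0+0+0+1+0+0+0+0+0+0+1+0+0+0+1+0+0+0+1+1 mod 2 = 0
  s[2] = (0001111000011110000111100001111)·(0100001011000010000111001101011) mod 2 = 0+0+0+0+0+0+1+0+0+0+0+0+0+0+1+0+0+0+0+1+1+1+0+0+0+0+0+1+0+1+1 mod 2 = 0
  s[3] = (0000000111111110000000011111111)·(0100001011000010000111001101011) mod 2 = 0+0+0+0+0+0+0+0+1+1+0+0+0+0+1+0+0+0+0+0+0+0+0+0+1+1+0+1+0+1+1 mod 2 = 0
  s[4] = (0000000000000001111111111111111)·(0100001011000010000111001101011) mod 2 = 0+0+0+0+0+0+0+0+0+0+0+0+0+0+0+0+0+0+0+1+1+1+0+0+1+1+0+1+0+1+1 mod 2 = 0
Syndrome = 00000
s = 0: no error detected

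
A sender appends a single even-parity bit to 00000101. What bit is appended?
Sum of data bits: 0+0+0+0+0+1+0+1 = 2.
2 mod 2 = 0, so parity bit = 0.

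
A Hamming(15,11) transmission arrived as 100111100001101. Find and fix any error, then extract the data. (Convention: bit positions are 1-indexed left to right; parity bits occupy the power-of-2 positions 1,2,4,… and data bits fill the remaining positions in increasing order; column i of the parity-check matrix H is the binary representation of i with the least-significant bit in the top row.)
Syndrome s = H · r^T (mod 2), r = 100111100001101:
  s[0] = (101010101010101)·(100111100001101) mod 2 = 1+0+0+0+1+0+1+0+0+0+0+0+1+0+1 mod 2 = 1
  s[1] = (011001100110011)·(100111100001101) mod 2 = 0+0+0+0+0+1+1+0+0+0+0+0+0+0+1 mod 2 = 1
  s[2] = (000111100001111)·(100111100001101) mod 2 = 0+0+0+1+1+1+1+0+0+0+0+1+1+0+1 mod 2 = 1
  s[3] = (000000011111111)·(100111100001101) mod 2 = 0+0+0+0+0+0+0+0+0+0+0+1+1+0+1 mod 2 = 1
Syndrome = 1111
Column 15 of H equals this syndrome → error at bit 15 (1-indexed).
Flip bit 15: 100111100001101 → 100111100001100
Extract data bits at positions {3,5,6,7,9,10,11,12,13,14,15}: 01110001100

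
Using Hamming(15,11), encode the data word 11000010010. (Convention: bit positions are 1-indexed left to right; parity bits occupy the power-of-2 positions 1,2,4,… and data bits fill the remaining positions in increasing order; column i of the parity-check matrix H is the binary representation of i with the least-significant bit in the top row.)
Codeword c = d · G (mod 2), d = 11000010010:
  c[0] = d·G[:,0] = (11000010010)·(11011010101) mod 2 = 1+1+0+0+0+0+1+0+0+0+0 mod 2 = 1
  c[1] = d·G[:,1] = (11000010010)·(10110110011) mod 2 = 1+0+0+0+0+0+1+0+0+1+0 mod 2 = 1
  c[2] = d·G[:,2] = (11000010010)·(10000000000) mod 2 = 1+0+0+0+0+0+0+0+0+0+0 mod 2 = 1
  c[3] = d·G[:,3] = (11000010010)·(01110001111) mod 2 = 0+1+0+0+0+0+0+0+0+1+0 mod 2 = 0
  c[4] = d·G[:,4] = (11000010010)·(01000000000) mod 2 = 0+1+0+0+0+0+0+0+0+0+0 mod 2 = 1
  c[5] = d·G[:,5] = (11000010010)·(00100000000) mod 2 = 0+0+0+0+0+0+0+0+0+0+0 mod 2 = 0
  c[6] = d·G[:,6] = (11000010010)·(00010000000) mod 2 = 0+0+0+0+0+0+0+0+0+0+0 mod 2 = 0
  c[7] = d·G[:,7] = (11000010010)·(00001111111) mod 2 = 0+0+0+0+0+0+1+0+0+1+0 mod 2 = 0
  c[8] = d·G[:,8] = (11000010010)·(00001000000) mod 2 = 0+0+0+0+0+0+0+0+0+0+0 mod 2 = 0
  c[9] = d·G[:,9] = (11000010010)·(00000100000) mod 2 = 0+0+0+0+0+0+0+0+0+0+0 mod 2 = 0
  c[10] = d·G[:,10] = (11000010010)·(00000010000) mod 2 = 0+0+0+0+0+0+1+0+0+0+0 mod 2 = 1
  c[11] = d·G[:,11] = (11000010010)·(00000001000) mod 2 = 0+0+0+0+0+0+0+0+0+0+0 mod 2 = 0
  c[12] = d·G[:,12] = (11000010010)·(00000000100) mod 2 = 0+0+0+0+0+0+0+0+0+0+0 mod 2 = 0
  c[13] = d·G[:,13] = (11000010010)·(00000000010) mod 2 = 0+0+0+0+0+0+0+0+0+1+0 mod 2 = 1
  c[14] = d·G[:,14] = (11000010010)·(00000000001) mod 2 = 0+0+0+0+0+0+0+0+0+0+0 mod 2 = 0
Codeword = 111010000010010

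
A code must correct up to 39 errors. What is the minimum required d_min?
Correcting t errors requires d_min ≥ 2t + 1 = 2·39 + 1 = 79.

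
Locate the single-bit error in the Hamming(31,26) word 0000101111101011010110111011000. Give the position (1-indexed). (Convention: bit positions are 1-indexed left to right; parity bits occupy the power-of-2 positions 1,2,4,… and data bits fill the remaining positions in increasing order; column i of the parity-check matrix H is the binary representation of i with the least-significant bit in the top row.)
Syndrome s = H · r^T (mod 2), r = 0000101111101011010110111011000:
  s[0] = (1010101010101010101010101010101)·(0000101111101011010110111011000) mod 2 = 0+0+0+0+1+0+1+0+1+0+1+0+1+0+1+0+0+0+0+0+1+0+1+0+1+0+1+0+0+0+0 mod 2 = 0
  s[1] = (0110011001100110011001100110011)·(0000101111101011010110111011000) mod 2 = 0+0+0+0+0+0+1+0+0+1+1+0+0+0+1+0+0+1+0+0+0+0+1+0+0+0+1+0+0+0+0 mod 2 = 1
  s[2] = (0001111000011110000111100001111)·(0000101111101011010110111011000) mod 2 = 0+0+0+0+1+0+1+0+0+0+0+0+1+0+1+0+0+0+0+1+1+0+1+0+0+0+0+1+0+0+0 mod 2 = 0
  s[3] = (0000000111111110000000011111111)·(0000101111101011010110111011000) mod 2 = 0+0+0+0+0+0+0+1+1+1+1+0+1+0+1+0+0+0+0+0+0+0+0+1+1+0+1+1+0+0+0 mod 2 = 0
  s[4] = (0000000000000001111111111111111)·(0000101111101011010110111011000) mod 2 = 0+0+0+0+0+0+0+0+0+0+0+0+0+0+0+1+0+1+0+1+1+0+1+1+1+0+1+1+0+0+0 mod 2 = 1
Syndrome = 01001
Column i of H is the binary representation of i, so the syndrome is the binary index of the flipped bit.
Read s = 01001 with s[0] as LSB: 0·2^0 + 1·2^1 + 0·2^2 + 0·2^3 + 1·2^4 = 18.
Error is at bit position 18.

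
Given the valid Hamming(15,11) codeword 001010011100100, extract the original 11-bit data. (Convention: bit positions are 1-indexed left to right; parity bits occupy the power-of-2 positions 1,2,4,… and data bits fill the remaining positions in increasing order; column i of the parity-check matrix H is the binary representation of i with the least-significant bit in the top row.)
Parity bits occupy power-of-2 positions; data bits are at positions {3,5,6,7,9,10,11,12,13,14,15} (1-indexed).
Extract: c[3]=1 c[5]=1 c[6]=0 c[7]=0 c[9]=1 c[10]=1 c[11]=0 c[12]=0 c[13]=1 c[14]=0 c[15]=0
Data = 11001100100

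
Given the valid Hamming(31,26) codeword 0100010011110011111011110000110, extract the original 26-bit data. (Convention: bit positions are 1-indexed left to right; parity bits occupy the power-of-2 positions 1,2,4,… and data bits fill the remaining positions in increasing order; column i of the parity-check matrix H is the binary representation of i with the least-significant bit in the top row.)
Parity bits occupy power-of-2 positions; data bits are at positions {3,5,6,7,9,10,11,12,13,14,15,17,18,19,20,21,22,23,24,25,26,27,28,29,30,31} (1-indexed).
Extract: c[3]=0 c[5]=0 c[6]=1 c[7]=0 c[9]=1 c[10]=1 c[11]=1 c[12]=1 c[13]=0 c[14]=0 c[15]=1 c[17]=1 c[18]=1 c[19]=1 c[20]=0 c[21]=1 c[22]=1 c[23]=1 c[24]=1 c[25]=0 c[26]=0 c[27]=0 c[28]=0 c[29]=1 c[30]=1 c[31]=0
Data = 00101111001111011110000110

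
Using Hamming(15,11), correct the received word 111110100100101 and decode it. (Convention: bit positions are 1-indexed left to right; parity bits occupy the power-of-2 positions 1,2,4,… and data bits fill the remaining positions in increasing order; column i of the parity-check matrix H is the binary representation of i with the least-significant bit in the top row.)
Syndrome s = H · r^T (mod 2), r = 111110100100101:
  s[0] = (101010101010101)·(111110100100101) mod 2 = 1+0+1+0+1+0+1+0+0+0+0+0+1+0+1 mod 2 = 0
  s[1] = (011001100110011)·(111110100100101) mod 2 = 0+1+1+0+0+0+1+0+0+1+0+0+0+0+1 mod 2 = 1
  s[2] = (000111100001111)·(111110100100101) mod 2 = 0+0+0+1+1+0+1+0+0+0+0+0+1+0+1 mod 2 = 1
  s[3] = (000000011111111)·(111110100100101) mod 2 = 0+0+0+0+0+0+0+0+0+1+0+0+1+0+1 mod 2 = 1
Syndrome = 0111
Column 14 of H equals this syndrome → error at bit 14 (1-indexed).
Flip bit 14: 111110100100101 → 111110100100111
Extract data bits at positions {3,5,6,7,9,10,11,12,13,14,15}: 11010100111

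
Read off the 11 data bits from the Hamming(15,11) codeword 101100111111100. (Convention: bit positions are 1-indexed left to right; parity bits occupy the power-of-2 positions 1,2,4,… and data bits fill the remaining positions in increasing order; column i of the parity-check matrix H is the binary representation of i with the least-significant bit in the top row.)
Parity bits occupy power-of-2 positions; data bits are at positions {3,5,6,7,9,10,11,12,13,14,15} (1-indexed).
Extract: c[3]=1 c[5]=0 c[6]=0 c[7]=1 c[9]=1 c[10]=1 c[11]=1 c[12]=1 c[13]=1 c[14]=0 c[15]=0
Data = 10011111100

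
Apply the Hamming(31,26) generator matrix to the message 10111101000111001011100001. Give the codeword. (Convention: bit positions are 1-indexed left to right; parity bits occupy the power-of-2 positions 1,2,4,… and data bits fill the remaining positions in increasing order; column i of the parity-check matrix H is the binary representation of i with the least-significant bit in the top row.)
Codeword c = d · G (mod 2), d = 10111101000111001011100001:
  c[0] = d·G[:,0] = (10111101000111001011100001)·(11011010101101010101010101) mod 2 = 1+0+0+1+1+0+0+0+0+0+0+1+0+1+0+0+0+0+0+1+0+0+0+0+0+1 mod 2 = 1
  c[1] = d·G[:,1] = (10111101000111001011100001)·(10110110011011001100110011) mod 2 = 1+0+1+1+0+1+0+0+0+0+0+0+1+1+0+0+1+0+0+0+1+0+0+0+0+1 mod 2 = 1
  c[2] = d·G[:,2] = (10111101000111001011100001)·(10000000000000000000000000) mod 2 = 1+0+0+0+0+0+0+0+0+0+0+0+0+0+0+0+0+0+0+0+0+0+0+0+0+0 mod 2 = 1
  c[3] = d·G[:,3] = (10111101000111001011100001)·(01110001111000111100001111) mod 2 = 0+0+1+1+0+0+0+1+0+0+0+0+0+0+0+0+1+0+0+0+0+0+0+0+0+1 mod 2 = 1
  c[4] = d·G[:,4] = (10111101000111001011100001)·(01000000000000000000000000) mod 2 = 0+0+0+0+0+0+0+0+0+0+0+0+0+0+0+0+0+0+0+0+0+0+0+0+0+0 mod 2 = 0
  c[5] = d·G[:,5] = (10111101000111001011100001)·(00100000000000000000000000) mod 2 = 0+0+1+0+0+0+0+0+0+0+0+0+0+0+0+0+0+0+0+0+0+0+0+0+0+0 mod 2 = 1
  c[6] = d·G[:,6] = (10111101000111001011100001)·(00010000000000000000000000) mod 2 = 0+0+0+1+0+0+0+0+0+0+0+0+0+0+0+0+0+0+0+0+0+0+0+0+0+0 mod 2 = 1
  c[7] = d·G[:,7] = (10111101000111001011100001)·(00001111111000000011111111) mod 2 = 0+0+0+0+1+1+0+1+0+0+0+0+0+0+0+0+0+0+1+1+1+0+0+0+0+1 mod 2 = 1
  c[8] = d·G[:,8] = (10111101000111001011100001)·(00001000000000000000000000) mod 2 = 0+0+0+0+1+0+0+0+0+0+0+0+0+0+0+0+0+0+0+0+0+0+0+0+0+0 mod 2 = 1
  c[9] = d·G[:,9] = (10111101000111001011100001)·(00000100000000000000000000) mod 2 = 0+0+0+0+0+1+0+0+0+0+0+0+0+0+0+0+0+0+0+0+0+0+0+0+0+0 mod 2 = 1
  c[10] = d·G[:,10] = (10111101000111001011100001)·(00000010000000000000000000) mod 2 = 0+0+0+0+0+0+0+0+0+0+0+0+0+0+0+0+0+0+0+0+0+0+0+0+0+0 mod 2 = 0
  c[11] = d·G[:,11] = (10111101000111001011100001)·(00000001000000000000000000) mod 2 = 0+0+0+0+0+0+0+1+0+0+0+0+0+0+0+0+0+0+0+0+0+0+0+0+0+0 mod 2 = 1
  c[12] = d·G[:,12] = (10111101000111001011100001)·(00000000100000000000000000) mod 2 = 0+0+0+0+0+0+0+0+0+0+0+0+0+0+0+0+0+0+0+0+0+0+0+0+0+0 mod 2 = 0
  c[13] = d·G[:,13] = (10111101000111001011100001)·(00000000010000000000000000) mod 2 = 0+0+0+0+0+0+0+0+0+0+0+0+0+0+0+0+0+0+0+0+0+0+0+0+0+0 mod 2 = 0
  c[14] = d·G[:,14] = (10111101000111001011100001)·(00000000001000000000000000) mod 2 = 0+0+0+0+0+0+0+0+0+0+0+0+0+0+0+0+0+0+0+0+0+0+0+0+0+0 mod 2 = 0
  c[15] = d·G[:,15] = (10111101000111001011100001)·(00000000000111111111111111) mod 2 = 0+0+0+0+0+0+0+0+0+0+0+1+1+1+0+0+1+0+1+1+1+0+0+0+0+1 mod 2 = 0
  c[16] = d·G[:,16] = (10111101000111001011100001)·(00000000000100000000000000) mod 2 = 0+0+0+0+0+0+0+0+0+0+0+1+0+0+0+0+0+0+0+0+0+0+0+0+0+0 mod 2 = 1
  c[17] = d·G[:,17] = (10111101000111001011100001)·(00000000000010000000000000) mod 2 = 0+0+0+0+0+0+0+0+0+0+0+0+1+0+0+0+0+0+0+0+0+0+0+0+0+0 mod 2 = 1
  c[18] = d·G[:,18] = (10111101000111001011100001)·(00000000000001000000000000) mod 2 = 0+0+0+0+0+0+0+0+0+0+0+0+0+1+0+0+0+0+0+0+0+0+0+0+0+0 mod 2 = 1
  c[19] = d·G[:,19] = (10111101000111001011100001)·(00000000000000100000000000) mod 2 = 0+0+0+0+0+0+0+0+0+0+0+0+0+0+0+0+0+0+0+0+0+0+0+0+0+0 mod 2 = 0
  c[20] = d·G[:,20] = (10111101000111001011100001)·(00000000000000010000000000) mod 2 = 0+0+0+0+0+0+0+0+0+0+0+0+0+0+0+0+0+0+0+0+0+0+0+0+0+0 mod 2 = 0
  c[21] = d·G[:,21] = (10111101000111001011100001)·(00000000000000001000000000) mod 2 = 0+0+0+0+0+0+0+0+0+0+0+0+0+0+0+0+1+0+0+0+0+0+0+0+0+0 mod 2 = 1
  c[22] = d·G[:,22] = (10111101000111001011100001)·(00000000000000000100000000) mod 2 = 0+0+0+0+0+0+0+0+0+0+0+0+0+0+0+0+0+0+0+0+0+0+0+0+0+0 mod 2 = 0
  c[23] = d·G[:,23] = (10111101000111001011100001)·(00000000000000000010000000) mod 2 = 0+0+0+0+0+0+0+0+0+0+0+0+0+0+0+0+0+0+1+0+0+0+0+0+0+0 mod 2 = 1
  c[24] = d·G[:,24] = (10111101000111001011100001)·(00000000000000000001000000) mod 2 = 0+0+0+0+0+0+0+0+0+0+0+0+0+0+0+0+0+0+0+1+0+0+0+0+0+0 mod 2 = 1
  c[25] = d·G[:,25] = (10111101000111001011100001)·(00000000000000000000100000) mod 2 = 0+0+0+0+0+0+0+0+0+0+0+0+0+0+0+0+0+0+0+0+1+0+0+0+0+0 mod 2 = 1
  c[26] = d·G[:,26] = (10111101000111001011100001)·(00000000000000000000010000) mod 2 = 0+0+0+0+0+0+0+0+0+0+0+0+0+0+0+0+0+0+0+0+0+0+0+0+0+0 mod 2 = 0
  c[27] = d·G[:,27] = (10111101000111001011100001)·(00000000000000000000001000) mod 2 = 0+0+0+0+0+0+0+0+0+0+0+0+0+0+0+0+0+0+0+0+0+0+0+0+0+0 mod 2 = 0
  c[28] = d·G[:,28] = (10111101000111001011100001)·(00000000000000000000000100) mod 2 = 0+0+0+0+0+0+0+0+0+0+0+0+0+0+0+0+0+0+0+0+0+0+0+0+0+0 mod 2 = 0
  c[29] = d·G[:,29] = (10111101000111001011100001)·(00000000000000000000000010) mod 2 = 0+0+0+0+0+0+0+0+0+0+0+0+0+0+0+0+0+0+0+0+0+0+0+0+0+0 mod 2 = 0
  c[30] = d·G[:,30] = (10111101000111001011100001)·(00000000000000000000000001) mod 2 = 0+0+0+0+0+0+0+0+0+0+0+0+0+0+0+0+0+0+0+0+0+0+0+0+0+1 mod 2 = 1
Codeword = 1111011111010000111001011100001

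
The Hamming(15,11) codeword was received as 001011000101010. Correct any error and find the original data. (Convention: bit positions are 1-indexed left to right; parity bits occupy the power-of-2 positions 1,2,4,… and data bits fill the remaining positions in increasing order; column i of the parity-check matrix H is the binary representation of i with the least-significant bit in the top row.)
Syndrome s = H · r^T (mod 2), r = 001011000101010:
  s[0] = (101010101010101)·(001011000101010) mod 2 = 0+0+1+0+1+0+0+0+0+0+0+0+0+0+0 mod 2 = 0
  s[1] = (011001100110011)·(001011000101010) mod 2 = 0+0+1+0+0+1+0+0+0+1+0+0+0+1+0 mod 2 = 0
  s[2] = (000111100001111)·(001011000101010) mod 2 = 0+0+0+0+1+1+0+0+0+0+0+1+0+1+0 mod 2 = 0
  s[3] = (000000011111111)·(001011000101010) mod 2 = 0+0+0+0+0+0+0+0+0+1+0+1+0+1+0 mod 2 = 1
Syndrome = 0001
Column 8 of H equals this syndrome → error at bit 8 (1-indexed).
Flip bit 8: 001011000101010 → 001011010101010
Extract data bits at positions {3,5,6,7,9,10,11,12,13,14,15}: 11100101010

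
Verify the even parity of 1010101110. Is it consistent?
Sum of all bits: 1+0+1+0+1+0+1+1+1+0 = 6; 6 mod 2 = 0. Result is 0 → valid parity.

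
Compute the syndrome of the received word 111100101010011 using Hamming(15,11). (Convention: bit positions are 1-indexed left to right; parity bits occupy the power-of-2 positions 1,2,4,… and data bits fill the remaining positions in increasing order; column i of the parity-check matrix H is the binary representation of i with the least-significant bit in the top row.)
Syndrome s = H · r^T (mod 2), r = 111100101010011:
  s[0] = (101010101010101)·(111100101010011) mod 2 = 1+0+1+0+0+0+1+0+1+0+1+0+0+0+1 mod 2 = 0
  s[1] = (011001100110011)·(111100101010011) mod 2 = 0+1+1+0+0+0+1+0+0+0+1+0+0+1+1 mod 2 = 0
  s[2] = (000111100001111)·(111100101010011) mod 2 = 0+0+0+1+0+0+1+0+0+0+0+0+0+1+1 mod 2 = 0
  s[3] = (000000011111111)·(111100101010011) mod 2 = 0+0+0+0+0+0+0+0+1+0+1+0+0+1+1 mod 2 = 0
Syndrome = 0000
s = 0: no error detected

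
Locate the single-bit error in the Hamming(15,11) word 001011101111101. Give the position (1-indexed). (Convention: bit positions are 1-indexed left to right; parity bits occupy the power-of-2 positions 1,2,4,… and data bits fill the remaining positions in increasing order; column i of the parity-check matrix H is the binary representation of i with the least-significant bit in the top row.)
Syndrome s = H · r^T (mod 2), r = 001011101111101:
  s[0] = (101010101010101)·(001011101111101) mod 2 = 0+0+1+0+1+0+1+0+1+0+1+0+1+0+1 mod 2 = 1
  s[1] = (011001100110011)·(001011101111101) mod 2 = 0+0+1+0+0+1+1+0+0+1+1+0+0+0+1 mod 2 = 0
  s[2] = (000111100001111)·(001011101111101) mod 2 = 0+0+0+0+1+1+1+0+0+0+0+1+1+0+1 mod 2 = 0
  s[3] = (000000011111111)·(001011101111101) mod 2 = 0+0+0+0+0+0+0+0+1+1+1+1+1+0+1 mod 2 = 0
Syndrome = 1000
Column i of H is the binary representation of i, so the syndrome is the binary index of the flipped bit.
Read s = 1000 with s[0] as LSB: 1·2^0 + 0·2^1 + 0·2^2 + 0·2^3 = 1.
Error is at bit position 1.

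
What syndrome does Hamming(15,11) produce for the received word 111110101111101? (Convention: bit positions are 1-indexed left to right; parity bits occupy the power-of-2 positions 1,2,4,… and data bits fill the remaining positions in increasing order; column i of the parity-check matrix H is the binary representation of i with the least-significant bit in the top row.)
Syndrome s = H · r^T (mod 2), r = 111110101111101:
  s[0] = (101010101010101)·(111110101111101) mod 2 = 1+0+1+0+1+0+1+0+1+0+1+0+1+0+1 mod 2 = 0
  s[1] = (011001100110011)·(111110101111101) mod 2 = 0+1+1+0+0+0+1+0+0+1+1+0+0+0+1 mod 2 = 0
  s[2] = (000111100001111)·(111110101111101) mod 2 = 0+0+0+1+1+0+1+0+0+0+0+1+1+0+1 mod 2 = 0
  s[3] = (000000011111111)·(111110101111101) mod 2 = 0+0+0+0+0+0+0+0+1+1+1+1+1+0+1 mod 2 = 0
Syndrome = 0000
s = 0: no error detected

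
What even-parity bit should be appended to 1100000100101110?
Sum of data bits: 1+1+0+0+0+0+0+1+0+0+1+0+1+1+1+0 = 7.
7 mod 2 = 1, so parity bit = 1.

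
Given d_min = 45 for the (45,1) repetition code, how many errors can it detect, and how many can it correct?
Detection only: up to d_min − 1 = 44 errors.
Correction: up to ⌊(d_min − 1)/2⌋ = ⌊44/2⌋ = 22 errors.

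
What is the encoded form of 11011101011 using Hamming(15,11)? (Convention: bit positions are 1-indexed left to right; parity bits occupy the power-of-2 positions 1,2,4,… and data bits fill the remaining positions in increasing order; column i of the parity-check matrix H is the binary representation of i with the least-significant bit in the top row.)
Codeword c = d · G (mod 2), d = 11011101011:
  c[0] = d·G[:,0] = (11011101011)·(11011010101) mod 2 = 1+1+0+1+1+0+0+0+0+0+1 mod 2 = 1
  c[1] = d·G[:,1] = (11011101011)·(10110110011) mod 2 = 1+0+0+1+0+1+0+0+0+1+1 mod 2 = 1
  c[2] = d·G[:,2] = (11011101011)·(10000000000) mod 2 = 1+0+0+0+0+0+0+0+0+0+0 mod 2 = 1
  c[3] = d·G[:,3] = (11011101011)·(01110001111) mod 2 = 0+1+0+1+0+0+0+1+0+1+1 mod 2 = 1
  c[4] = d·G[:,4] = (11011101011)·(01000000000) mod 2 = 0+1+0+0+0+0+0+0+0+0+0 mod 2 = 1
  c[5] = d·G[:,5] = (11011101011)·(00100000000) mod 2 = 0+0+0+0+0+0+0+0+0+0+0 mod 2 = 0
  c[6] = d·G[:,6] = (11011101011)·(00010000000) mod 2 = 0+0+0+1+0+0+0+0+0+0+0 mod 2 = 1
  c[7] = d·G[:,7] = (11011101011)·(00001111111) mod 2 = 0+0+0+0+1+1+0+1+0+1+1 mod 2 = 1
  c[8] = d·G[:,8] = (11011101011)·(00001000000) mod 2 = 0+0+0+0+1+0+0+0+0+0+0 mod 2 = 1
  c[9] = d·G[:,9] = (11011101011)·(00000100000) mod 2 = 0+0+0+0+0+1+0+0+0+0+0 mod 2 = 1
  c[10] = d·G[:,10] = (11011101011)·(00000010000) mod 2 = 0+0+0+0+0+0+0+0+0+0+0 mod 2 = 0
  c[11] = d·G[:,11] = (11011101011)·(00000001000) mod 2 = 0+0+0+0+0+0+0+1+0+0+0 mod 2 = 1
  c[12] = d·G[:,12] = (11011101011)·(00000000100) mod 2 = 0+0+0+0+0+0+0+0+0+0+0 mod 2 = 0
  c[13] = d·G[:,13] = (11011101011)·(00000000010) mod 2 = 0+0+0+0+0+0+0+0+0+1+0 mod 2 = 1
  c[14] = d·G[:,14] = (11011101011)·(00000000001) mod 2 = 0+0+0+0+0+0+0+0+0+0+1 mod 2 = 1
Codeword = 111110111101011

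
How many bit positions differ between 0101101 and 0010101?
XOR = 0111000, count of 1s = 3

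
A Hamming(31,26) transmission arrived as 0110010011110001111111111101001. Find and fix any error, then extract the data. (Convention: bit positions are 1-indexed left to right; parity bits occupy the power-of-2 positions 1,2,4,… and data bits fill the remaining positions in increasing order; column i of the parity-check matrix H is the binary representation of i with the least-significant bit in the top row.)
Syndrome s = H · r^T (mod 2), r = 0110010011110001111111111101001:
  s[0] = (1010101010101010101010101010101)·(0110010011110001111111111101001) mod 2 = 0+0+1+0+0+0+0+0+1+0+1+0+0+0+0+0+1+0+1+0+1+0+1+0+1+0+0+0+0+0+1 mod 2 = 1
  s[1] = (0110011001100110011001100110011)·(0110010011110001111111111101001) mod 2 = 0+1+1+0+0+1+0+0+0+1+1+0+0+0+0+0+0+1+1+0+0+1+1+0+0+1+0+0+0+0+1 mod 2 = 1
  s[2] = (0001111000011110000111100001111)·(0110010011110001111111111101001) mod 2 = 0+0+0+0+0+1+0+0+0+0+0+1+0+0+0+0+0+0+0+1+1+1+1+0+0+0+0+1+0+0+1 mod 2 = 0
  s[3] = (0000000111111110000000011111111)·(0110010011110001111111111101001) mod 2 = 0+0+0+0+0+0+0+0+1+1+1+1+0+0+0+0+0+0+0+0+0+0+0+1+1+1+0+1+0+0+1 mod 2 = 1
  s[4] = (0000000000000001111111111111111)·(0110010011110001111111111101001) mod 2 = 0+0+0+0+0+0+0+0+0+0+0+0+0+0+0+1+1+1+1+1+1+1+1+1+1+1+0+1+0+0+1 mod 2 = 1
Syndrome = 11011
Column 27 of H equals this syndrome → error at bit 27 (1-indexed).
Flip bit 27: 0110010011110001111111111101001 → 0110010011110001111111111111001
Extract data bits at positions {3,5,6,7,9,10,11,12,13,14,15,17,18,19,20,21,22,23,24,25,26,27,28,29,30,31}: 10101111000111111111111001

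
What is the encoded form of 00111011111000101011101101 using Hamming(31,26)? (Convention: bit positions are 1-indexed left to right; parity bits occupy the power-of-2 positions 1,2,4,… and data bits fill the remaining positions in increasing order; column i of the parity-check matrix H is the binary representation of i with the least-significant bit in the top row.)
Codeword c = d · G (mod 2), d = 00111011111000101011101101:
  c[0] = d·G[:,0] = (00111011111000101011101101)·(11011010101101010101010101) mod 2 = 0+0+0+1+1+0+1+0+1+0+1+0+0+0+0+0+0+0+0+1+0+0+0+1+0+1 mod 2 = 0
  c[1] = d·G[:,1] = (00111011111000101011101101)·(10110110011011001100110011) mod 2 = 0+0+1+1+0+0+1+0+0+1+1+0+0+0+0+0+1+0+0+0+1+0+0+0+0+1 mod 2 = 0
  c[2] = d·G[:,2] = (00111011111000101011101101)·(10000000000000000000000000) mod 2 = 0+0+0+0+0+0+0+0+0+0+0+0+0+0+0+0+0+0+0+0+0+0+0+0+0+0 mod 2 = 0
  c[3] = d·G[:,3] = (00111011111000101011101101)·(01110001111000111100001111) mod 2 = 0+0+1+1+0+0+0+1+1+1+1+0+0+0+1+0+1+0+0+0+0+0+1+1+0+1 mod 2 = 1
  c[4] = d·G[:,4] = (00111011111000101011101101)·(01000000000000000000000000) mod 2 = 0+0+0+0+0+0+0+0+0+0+0+0+0+0+0+0+0+0+0+0+0+0+0+0+0+0 mod 2 = 0
  c[5] = d·G[:,5] = (00111011111000101011101101)·(00100000000000000000000000) mod 2 = 0+0+1+0+0+0+0+0+0+0+0+0+0+0+0+0+0+0+0+0+0+0+0+0+0+0 mod 2 = 1
  c[6] = d·G[:,6] = (00111011111000101011101101)·(00010000000000000000000000) mod 2 = 0+0+0+1+0+0+0+0+0+0+0+0+0+0+0+0+0+0+0+0+0+0+0+0+0+0 mod 2 = 1
  c[7] = d·G[:,7] = (00111011111000101011101101)·(00001111111000000011111111) mod 2 = 0+0+0+0+1+0+1+1+1+1+1+0+0+0+0+0+0+0+1+1+1+0+1+1+0+1 mod 2 = 0
  c[8] = d·G[:,8] = (00111011111000101011101101)·(00001000000000000000000000) mod 2 = 0+0+0+0+1+0+0+0+0+0+0+0+0+0+0+0+0+0+0+0+0+0+0+0+0+0 mod 2 = 1
  c[9] = d·G[:,9] = (00111011111000101011101101)·(00000100000000000000000000) mod 2 = 0+0+0+0+0+0+0+0+0+0+0+0+0+0+0+0+0+0+0+0+0+0+0+0+0+0 mod 2 = 0
  c[10] = d·G[:,10] = (00111011111000101011101101)·(00000010000000000000000000) mod 2 = 0+0+0+0+0+0+1+0+0+0+0+0+0+0+0+0+0+0+0+0+0+0+0+0+0+0 mod 2 = 1
  c[11] = d·G[:,11] = (00111011111000101011101101)·(00000001000000000000000000) mod 2 = 0+0+0+0+0+0+0+1+0+0+0+0+0+0+0+0+0+0+0+0+0+0+0+0+0+0 mod 2 = 1
  c[12] = d·G[:,12] = (00111011111000101011101101)·(00000000100000000000000000) mod 2 = 0+0+0+0+0+0+0+0+1+0+0+0+0+0+0+0+0+0+0+0+0+0+0+0+0+0 mod 2 = 1
  c[13] = d·G[:,13] = (00111011111000101011101101)·(00000000010000000000000000) mod 2 = 0+0+0+0+0+0+0+0+0+1+0+0+0+0+0+0+0+0+0+0+0+0+0+0+0+0 mod 2 = 1
  c[14] = d·G[:,14] = (00111011111000101011101101)·(00000000001000000000000000) mod 2 = 0+0+0+0+0+0+0+0+0+0+1+0+0+0+0+0+0+0+0+0+0+0+0+0+0+0 mod 2 = 1
  c[15] = d·G[:,15] = (00111011111000101011101101)·(00000000000111111111111111) mod 2 = 0+0+0+0+0+0+0+0+0+0+0+0+0+0+1+0+1+0+1+1+1+0+1+1+0+1 mod 2 = 0
  c[16] = d·G[:,16] = (00111011111000101011101101)·(00000000000100000000000000) mod 2 = 0+0+0+0+0+0+0+0+0+0+0+0+0+0+0+0+0+0+0+0+0+0+0+0+0+0 mod 2 = 0
  c[17] = d·G[:,17] = (00111011111000101011101101)·(00000000000010000000000000) mod 2 = 0+0+0+0+0+0+0+0+0+0+0+0+0+0+0+0+0+0+0+0+0+0+0+0+0+0 mod 2 = 0
  c[18] = d·G[:,18] = (00111011111000101011101101)·(00000000000001000000000000) mod 2 = 0+0+0+0+0+0+0+0+0+0+0+0+0+0+0+0+0+0+0+0+0+0+0+0+0+0 mod 2 = 0
  c[19] = d·G[:,19] = (00111011111000101011101101)·(00000000000000100000000000) mod 2 = 0+0+0+0+0+0+0+0+0+0+0+0+0+0+1+0+0+0+0+0+0+0+0+0+0+0 mod 2 = 1
  c[20] = d·G[:,20] = (00111011111000101011101101)·(00000000000000010000000000) mod 2 = 0+0+0+0+0+0+0+0+0+0+0+0+0+0+0+0+0+0+0+0+0+0+0+0+0+0 mod 2 = 0
  c[21] = d·G[:,21] = (00111011111000101011101101)·(00000000000000001000000000) mod 2 = 0+0+0+0+0+0+0+0+0+0+0+0+0+0+0+0+1+0+0+0+0+0+0+0+0+0 mod 2 = 1
  c[22] = d·G[:,22] = (00111011111000101011101101)·(00000000000000000100000000) mod 2 = 0+0+0+0+0+0+0+0+0+0+0+0+0+0+0+0+0+0+0+0+0+0+0+0+0+0 mod 2 = 0
  c[23] = d·G[:,23] = (00111011111000101011101101)·(00000000000000000010000000) mod 2 = 0+0+0+0+0+0+0+0+0+0+0+0+0+0+0+0+0+0+1+0+0+0+0+0+0+0 mod 2 = 1
  c[24] = d·G[:,24] = (00111011111000101011101101)·(00000000000000000001000000) mod 2 = 0+0+0+0+0+0+0+0+0+0+0+0+0+0+0+0+0+0+0+1+0+0+0+0+0+0 mod 2 = 1
  c[25] = d·G[:,25] = (00111011111000101011101101)·(00000000000000000000100000) mod 2 = 0+0+0+0+0+0+0+0+0+0+0+0+0+0+0+0+0+0+0+0+1+0+0+0+0+0 mod 2 = 1
  c[26] = d·G[:,26] = (00111011111000101011101101)·(00000000000000000000010000) mod 2 = 0+0+0+0+0+0+0+0+0+0+0+0+0+0+0+0+0+0+0+0+0+0+0+0+0+0 mod 2 = 0
  c[27] = d·G[:,27] = (00111011111000101011101101)·(00000000000000000000001000) mod 2 = 0+0+0+0+0+0+0+0+0+0+0+0+0+0+0+0+0+0+0+0+0+0+1+0+0+0 mod 2 = 1
  c[28] = d·G[:,28] = (00111011111000101011101101)·(00000000000000000000000100) mod 2 = 0+0+0+0+0+0+0+0+0+0+0+0+0+0+0+0+0+0+0+0+0+0+0+1+0+0 mod 2 = 1
  c[29] = d·G[:,29] = (00111011111000101011101101)·(00000000000000000000000010) mod 2 = 0+0+0+0+0+0+0+0+0+0+0+0+0+0+0+0+0+0+0+0+0+0+0+0+0+0 mod 2 = 0
  c[30] = d·G[:,30] = (00111011111000101011101101)·(00000000000000000000000001) mod 2 = 0+0+0+0+0+0+0+0+0+0+0+0+0+0+0+0+0+0+0+0+0+0+0+0+0+1 mod 2 = 1
Codeword = 0001011010111110000101011101101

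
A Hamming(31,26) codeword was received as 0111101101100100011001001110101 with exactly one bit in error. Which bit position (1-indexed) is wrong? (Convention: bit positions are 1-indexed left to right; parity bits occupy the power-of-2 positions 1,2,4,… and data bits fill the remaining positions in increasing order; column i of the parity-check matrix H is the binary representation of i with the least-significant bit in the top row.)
Syndrome s = H · r^T (mod 2), r = 0111101101100100011001001110101:
  s[0] = (1010101010101010101010101010101)·(0111101101100100011001001110101) mod 2 = 0+0+1+0+1+0+1+0+0+0+1+0+0+0+0+0+0+0+1+0+0+0+0+0+1+0+1+0+1+0+1 mod 2 = 1
  s[1] = (0110011001100110011001100110011)·(0111101101100100011001001110101) mod 2 = 0+1+1+0+0+0+1+0+0+1+1+0+0+1+0+0+0+1+1+0+0+1+0+0+0+1+1+0+0+0+1 mod 2 = 0
  s[2] = (0001111000011110000111100001111)·(0111101101100100011001001110101) mod 2 = 0+0+0+1+1+0+1+0+0+0+0+0+0+1+0+0+0+0+0+0+0+1+0+0+0+0+0+0+1+0+1 mod 2 = 1
  s[3] = (0000000111111110000000011111111)·(0111101101100100011001001110101) mod 2 = 0+0+0+0+0+0+0+1+0+1+1+0+0+1+0+0+0+0+0+0+0+0+0+0+1+1+1+0+1+0+1 mod 2 = 1
  s[4] = (0000000000000001111111111111111)·(0111101101100100011001001110101) mod 2 = 0+0+0+0+0+0+0+0+0+0+0+0+0+0+0+0+0+1+1+0+0+1+0+0+1+1+1+0+1+0+1 mod 2 = 0
Syndrome = 10110
Column i of H is the binary representation of i, so the syndrome is the binary index of the flipped bit.
Read s = 10110 with s[0] as LSB: 1·2^0 + 0·2^1 + 1·2^2 + 1·2^3 + 0·2^4 = 13.
Error is at bit position 13.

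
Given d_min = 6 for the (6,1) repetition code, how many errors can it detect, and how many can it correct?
Detection only: up to d_min − 1 = 5 errors.
Correction: up to ⌊(d_min − 1)/2⌋ = ⌊5/2⌋ = 2 errors.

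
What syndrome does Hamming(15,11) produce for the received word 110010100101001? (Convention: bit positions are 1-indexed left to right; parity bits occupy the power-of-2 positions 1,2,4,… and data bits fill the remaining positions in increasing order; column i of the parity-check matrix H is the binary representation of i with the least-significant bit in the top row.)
Syndrome s = H · r^T (mod 2), r = 110010100101001:
  s[0] = (101010101010101)·(110010100101001) mod 2 = 1+0+0+0+1+0+1+0+0+0+0+0+0+0+1 mod 2 = 0
  s[1] = (011001100110011)·(110010100101001) mod 2 = 0+1+0+0+0+0+1+0+0+1+0+0+0+0+1 mod 2 = 0
  s[2] = (000111100001111)·(110010100101001) mod 2 = 0+0+0+0+1+0+1+0+0+0+0+1+0+0+1 mod 2 = 0
  s[3] = (000000011111111)·(110010100101001) mod 2 = 0+0+0+0+0+0+0+0+0+1+0+1+0+0+1 mod 2 = 1
Syndrome = 0001
Non-zero syndrome: error at position 8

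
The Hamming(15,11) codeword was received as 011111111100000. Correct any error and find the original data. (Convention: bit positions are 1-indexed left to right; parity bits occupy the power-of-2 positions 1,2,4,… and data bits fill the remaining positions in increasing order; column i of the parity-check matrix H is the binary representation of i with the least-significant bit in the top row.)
Syndrome s = H · r^T (mod 2), r = 011111111100000:
  s[0] = (101010101010101)·(011111111100000) mod 2 = 0+0+1+0+1+0+1+0+1+0+0+0+0+0+0 mod 2 = 0
  s[1] = (011001100110011)·(011111111100000) mod 2 = 0+1+1+0+0+1+1+0+0+1+0+0+0+0+0 mod 2 = 1
  s[2] = (000111100001111)·(011111111100000) mod 2 = 0+0+0+1+1+1+1+0+0+0+0+0+0+0+0 mod 2 = 0
  s[3] = (000000011111111)·(011111111100000) mod 2 = 0+0+0+0+0+0+0+1+1+1+0+0+0+0+0 mod 2 = 1
Syndrome = 0101
Column 10 of H equals this syndrome → error at bit 10 (1-indexed).
Flip bit 10: 011111111100000 → 011111111000000
Extract data bits at positions {3,5,6,7,9,10,11,12,13,14,15}: 11111000000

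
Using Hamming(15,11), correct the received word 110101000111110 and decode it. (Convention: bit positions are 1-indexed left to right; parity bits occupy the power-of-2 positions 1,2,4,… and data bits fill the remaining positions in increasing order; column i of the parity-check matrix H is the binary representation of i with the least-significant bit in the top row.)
Syndrome s = H · r^T (mod 2), r = 110101000111110:
  s[0] = (101010101010101)·(110101000111110) mod 2 = 1+0+0+0+0+0+0+0+0+0+1+0+1+0+0 mod 2 = 1
  s[1] = (011001100110011)·(110101000111110) mod 2 = 0+1+0+0+0+1+0+0+0+1+1+0+0+1+0 mod 2 = 1
  s[2] = (000111100001111)·(110101000111110) mod 2 = 0+0+0+1+0+1+0+0+0+0+0+1+1+1+0 mod 2 = 1
  s[3] = (000000011111111)·(110101000111110) mod 2 = 0+0+0+0+0+0+0+0+0+1+1+1+1+1+0 mod 2 = 1
Syndrome = 1111
Column 15 of H equals this syndrome → error at bit 15 (1-indexed).
Flip bit 15: 110101000111110 → 110101000111111
Extract data bits at positions {3,5,6,7,9,10,11,12,13,14,15}: 00100111111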